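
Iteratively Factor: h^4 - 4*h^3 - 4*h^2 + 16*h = (h + 2)*(h^3 - 6*h^2 + 8*h) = h*(h + 2)*(h^2 - 6*h + 8) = h*(h - 4)*(h + 2)*(h - 2)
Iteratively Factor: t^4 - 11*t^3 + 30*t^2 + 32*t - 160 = (t + 2)*(t^3 - 13*t^2 + 56*t - 80) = (t - 4)*(t + 2)*(t^2 - 9*t + 20) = (t - 5)*(t - 4)*(t + 2)*(t - 4)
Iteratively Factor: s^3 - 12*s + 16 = (s + 4)*(s^2 - 4*s + 4) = (s - 2)*(s + 4)*(s - 2)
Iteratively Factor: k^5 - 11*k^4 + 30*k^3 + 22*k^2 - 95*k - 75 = (k + 1)*(k^4 - 12*k^3 + 42*k^2 - 20*k - 75) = (k - 5)*(k + 1)*(k^3 - 7*k^2 + 7*k + 15) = (k - 5)*(k - 3)*(k + 1)*(k^2 - 4*k - 5) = (k - 5)*(k - 3)*(k + 1)^2*(k - 5)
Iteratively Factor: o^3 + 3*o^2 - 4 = (o + 2)*(o^2 + o - 2) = (o - 1)*(o + 2)*(o + 2)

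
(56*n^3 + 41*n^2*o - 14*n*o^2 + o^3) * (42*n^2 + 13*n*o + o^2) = 2352*n^5 + 2450*n^4*o + n^3*o^2 - 99*n^2*o^3 - n*o^4 + o^5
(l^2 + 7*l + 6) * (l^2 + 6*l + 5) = l^4 + 13*l^3 + 53*l^2 + 71*l + 30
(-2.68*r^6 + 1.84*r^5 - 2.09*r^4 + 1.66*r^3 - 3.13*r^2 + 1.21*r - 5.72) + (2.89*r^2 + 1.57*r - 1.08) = -2.68*r^6 + 1.84*r^5 - 2.09*r^4 + 1.66*r^3 - 0.24*r^2 + 2.78*r - 6.8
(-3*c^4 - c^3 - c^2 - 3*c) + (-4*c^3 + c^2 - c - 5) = -3*c^4 - 5*c^3 - 4*c - 5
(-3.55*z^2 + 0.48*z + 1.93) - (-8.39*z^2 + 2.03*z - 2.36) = 4.84*z^2 - 1.55*z + 4.29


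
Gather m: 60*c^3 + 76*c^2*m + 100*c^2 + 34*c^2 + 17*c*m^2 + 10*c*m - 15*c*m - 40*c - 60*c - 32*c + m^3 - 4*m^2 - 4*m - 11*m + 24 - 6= 60*c^3 + 134*c^2 - 132*c + m^3 + m^2*(17*c - 4) + m*(76*c^2 - 5*c - 15) + 18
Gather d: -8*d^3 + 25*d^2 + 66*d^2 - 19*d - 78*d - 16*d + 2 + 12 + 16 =-8*d^3 + 91*d^2 - 113*d + 30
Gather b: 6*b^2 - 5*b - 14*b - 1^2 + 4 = 6*b^2 - 19*b + 3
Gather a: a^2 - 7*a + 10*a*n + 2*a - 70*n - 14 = a^2 + a*(10*n - 5) - 70*n - 14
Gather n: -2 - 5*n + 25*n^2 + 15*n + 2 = 25*n^2 + 10*n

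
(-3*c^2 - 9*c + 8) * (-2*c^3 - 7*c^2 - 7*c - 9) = 6*c^5 + 39*c^4 + 68*c^3 + 34*c^2 + 25*c - 72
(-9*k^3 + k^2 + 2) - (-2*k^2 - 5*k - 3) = -9*k^3 + 3*k^2 + 5*k + 5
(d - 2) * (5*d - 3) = 5*d^2 - 13*d + 6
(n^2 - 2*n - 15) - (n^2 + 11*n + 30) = -13*n - 45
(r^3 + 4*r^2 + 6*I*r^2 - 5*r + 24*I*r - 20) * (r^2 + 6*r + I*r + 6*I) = r^5 + 10*r^4 + 7*I*r^4 + 13*r^3 + 70*I*r^3 - 110*r^2 + 163*I*r^2 - 264*r - 50*I*r - 120*I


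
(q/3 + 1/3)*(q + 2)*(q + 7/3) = q^3/3 + 16*q^2/9 + 3*q + 14/9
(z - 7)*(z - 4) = z^2 - 11*z + 28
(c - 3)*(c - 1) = c^2 - 4*c + 3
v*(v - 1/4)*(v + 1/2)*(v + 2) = v^4 + 9*v^3/4 + 3*v^2/8 - v/4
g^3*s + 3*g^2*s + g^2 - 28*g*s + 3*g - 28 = (g - 4)*(g + 7)*(g*s + 1)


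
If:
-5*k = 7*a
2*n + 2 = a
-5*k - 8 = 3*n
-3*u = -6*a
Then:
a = 10/11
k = -14/11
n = -6/11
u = 20/11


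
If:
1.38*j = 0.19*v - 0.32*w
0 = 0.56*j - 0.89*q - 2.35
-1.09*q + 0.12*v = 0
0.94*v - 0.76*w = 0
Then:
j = 1.93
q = -1.43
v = -12.95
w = -16.02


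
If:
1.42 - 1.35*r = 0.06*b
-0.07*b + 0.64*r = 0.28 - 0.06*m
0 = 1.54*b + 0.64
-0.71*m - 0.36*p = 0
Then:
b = -0.42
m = -7.23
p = 14.27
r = 1.07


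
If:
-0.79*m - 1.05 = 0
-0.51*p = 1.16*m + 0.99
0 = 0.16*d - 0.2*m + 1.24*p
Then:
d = -10.05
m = -1.33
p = 1.08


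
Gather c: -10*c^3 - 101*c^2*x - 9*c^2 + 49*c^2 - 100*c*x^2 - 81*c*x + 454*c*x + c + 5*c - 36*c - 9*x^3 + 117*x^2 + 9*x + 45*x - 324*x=-10*c^3 + c^2*(40 - 101*x) + c*(-100*x^2 + 373*x - 30) - 9*x^3 + 117*x^2 - 270*x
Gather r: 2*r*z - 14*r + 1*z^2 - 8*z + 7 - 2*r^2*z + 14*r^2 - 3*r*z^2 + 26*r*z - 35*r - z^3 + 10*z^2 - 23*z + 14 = r^2*(14 - 2*z) + r*(-3*z^2 + 28*z - 49) - z^3 + 11*z^2 - 31*z + 21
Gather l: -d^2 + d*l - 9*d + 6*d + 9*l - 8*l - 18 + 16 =-d^2 - 3*d + l*(d + 1) - 2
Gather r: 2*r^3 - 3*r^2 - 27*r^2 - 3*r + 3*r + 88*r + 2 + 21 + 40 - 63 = 2*r^3 - 30*r^2 + 88*r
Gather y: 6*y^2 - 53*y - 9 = 6*y^2 - 53*y - 9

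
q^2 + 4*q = q*(q + 4)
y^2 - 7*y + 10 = (y - 5)*(y - 2)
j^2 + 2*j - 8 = (j - 2)*(j + 4)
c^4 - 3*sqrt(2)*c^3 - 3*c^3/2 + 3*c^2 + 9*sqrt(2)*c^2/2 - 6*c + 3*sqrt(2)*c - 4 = (c - 2)*(c + 1/2)*(c - 2*sqrt(2))*(c - sqrt(2))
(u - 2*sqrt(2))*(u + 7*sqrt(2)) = u^2 + 5*sqrt(2)*u - 28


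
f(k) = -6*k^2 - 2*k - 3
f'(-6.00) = 70.00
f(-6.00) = -207.00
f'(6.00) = -74.00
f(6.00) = -231.00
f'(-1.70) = 18.40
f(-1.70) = -16.94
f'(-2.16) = 23.92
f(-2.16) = -26.67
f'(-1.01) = 10.12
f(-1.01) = -7.10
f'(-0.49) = 3.88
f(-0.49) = -3.46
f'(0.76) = -11.12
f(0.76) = -7.99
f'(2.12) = -27.44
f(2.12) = -34.21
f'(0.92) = -13.04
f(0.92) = -9.92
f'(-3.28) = 37.36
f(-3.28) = -60.99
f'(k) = -12*k - 2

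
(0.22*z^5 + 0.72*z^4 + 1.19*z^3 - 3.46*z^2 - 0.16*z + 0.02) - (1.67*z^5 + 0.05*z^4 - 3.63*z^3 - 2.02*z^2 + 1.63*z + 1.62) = -1.45*z^5 + 0.67*z^4 + 4.82*z^3 - 1.44*z^2 - 1.79*z - 1.6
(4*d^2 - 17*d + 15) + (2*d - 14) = 4*d^2 - 15*d + 1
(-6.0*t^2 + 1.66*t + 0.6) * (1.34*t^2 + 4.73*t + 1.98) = -8.04*t^4 - 26.1556*t^3 - 3.2242*t^2 + 6.1248*t + 1.188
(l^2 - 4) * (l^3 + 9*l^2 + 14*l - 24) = l^5 + 9*l^4 + 10*l^3 - 60*l^2 - 56*l + 96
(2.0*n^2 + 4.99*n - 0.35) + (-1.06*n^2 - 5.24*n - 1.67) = 0.94*n^2 - 0.25*n - 2.02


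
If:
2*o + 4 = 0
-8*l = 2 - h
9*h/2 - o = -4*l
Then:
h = -1/5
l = -11/40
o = -2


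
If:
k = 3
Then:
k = 3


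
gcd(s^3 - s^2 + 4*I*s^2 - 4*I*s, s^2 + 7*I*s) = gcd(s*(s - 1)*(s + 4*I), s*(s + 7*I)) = s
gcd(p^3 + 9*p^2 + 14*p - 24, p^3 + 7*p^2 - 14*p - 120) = p + 6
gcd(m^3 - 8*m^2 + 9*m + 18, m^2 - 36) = m - 6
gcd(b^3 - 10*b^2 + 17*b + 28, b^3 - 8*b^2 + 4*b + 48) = b - 4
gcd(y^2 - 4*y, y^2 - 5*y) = y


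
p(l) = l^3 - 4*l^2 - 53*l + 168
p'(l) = 3*l^2 - 8*l - 53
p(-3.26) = 263.62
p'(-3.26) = 4.96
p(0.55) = 137.81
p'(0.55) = -56.49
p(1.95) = 56.85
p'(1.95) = -57.19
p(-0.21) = 178.94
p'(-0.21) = -51.19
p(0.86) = 120.10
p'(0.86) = -57.66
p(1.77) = 67.20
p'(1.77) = -57.76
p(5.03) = -72.53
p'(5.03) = -17.34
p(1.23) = 98.62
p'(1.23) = -58.30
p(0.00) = 168.00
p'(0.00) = -53.00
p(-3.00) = 264.00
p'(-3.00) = -2.00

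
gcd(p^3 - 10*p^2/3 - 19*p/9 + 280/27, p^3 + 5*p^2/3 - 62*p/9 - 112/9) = p - 8/3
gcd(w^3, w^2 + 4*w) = w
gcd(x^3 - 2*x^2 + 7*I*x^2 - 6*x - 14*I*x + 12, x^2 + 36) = x + 6*I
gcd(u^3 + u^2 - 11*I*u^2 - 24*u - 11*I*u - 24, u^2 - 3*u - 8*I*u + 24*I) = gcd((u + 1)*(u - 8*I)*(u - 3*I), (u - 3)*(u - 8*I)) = u - 8*I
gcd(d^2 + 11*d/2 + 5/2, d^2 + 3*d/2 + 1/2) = d + 1/2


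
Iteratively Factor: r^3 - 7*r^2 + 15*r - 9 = (r - 1)*(r^2 - 6*r + 9) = (r - 3)*(r - 1)*(r - 3)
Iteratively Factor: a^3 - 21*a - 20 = (a - 5)*(a^2 + 5*a + 4) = (a - 5)*(a + 1)*(a + 4)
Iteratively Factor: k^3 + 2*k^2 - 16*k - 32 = (k - 4)*(k^2 + 6*k + 8) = (k - 4)*(k + 2)*(k + 4)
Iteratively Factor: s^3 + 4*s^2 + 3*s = (s)*(s^2 + 4*s + 3) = s*(s + 1)*(s + 3)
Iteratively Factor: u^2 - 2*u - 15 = (u - 5)*(u + 3)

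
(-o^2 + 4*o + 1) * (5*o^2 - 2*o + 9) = -5*o^4 + 22*o^3 - 12*o^2 + 34*o + 9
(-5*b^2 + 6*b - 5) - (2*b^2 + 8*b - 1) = -7*b^2 - 2*b - 4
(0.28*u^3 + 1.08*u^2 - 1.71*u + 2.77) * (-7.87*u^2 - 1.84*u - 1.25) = -2.2036*u^5 - 9.0148*u^4 + 11.1205*u^3 - 20.0035*u^2 - 2.9593*u - 3.4625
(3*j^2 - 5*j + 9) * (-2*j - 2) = -6*j^3 + 4*j^2 - 8*j - 18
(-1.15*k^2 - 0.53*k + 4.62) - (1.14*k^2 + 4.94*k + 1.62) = -2.29*k^2 - 5.47*k + 3.0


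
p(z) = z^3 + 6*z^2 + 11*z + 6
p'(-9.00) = 146.00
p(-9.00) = -336.00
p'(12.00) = 587.00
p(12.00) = 2730.00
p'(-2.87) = 1.27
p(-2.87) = 0.21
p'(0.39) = 16.14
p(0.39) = 11.26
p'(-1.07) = 1.59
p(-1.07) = -0.13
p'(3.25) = 81.69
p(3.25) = 139.45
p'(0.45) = 17.01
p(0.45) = 12.26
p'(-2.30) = -0.73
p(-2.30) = 0.27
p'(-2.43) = -0.45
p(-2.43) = 0.35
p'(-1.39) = 0.12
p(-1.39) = -0.38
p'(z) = 3*z^2 + 12*z + 11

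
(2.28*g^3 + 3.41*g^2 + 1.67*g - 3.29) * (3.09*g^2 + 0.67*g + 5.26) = 7.0452*g^5 + 12.0645*g^4 + 19.4378*g^3 + 8.8894*g^2 + 6.5799*g - 17.3054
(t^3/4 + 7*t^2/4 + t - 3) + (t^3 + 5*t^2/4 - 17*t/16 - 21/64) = 5*t^3/4 + 3*t^2 - t/16 - 213/64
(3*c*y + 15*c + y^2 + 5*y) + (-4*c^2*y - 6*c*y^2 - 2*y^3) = -4*c^2*y - 6*c*y^2 + 3*c*y + 15*c - 2*y^3 + y^2 + 5*y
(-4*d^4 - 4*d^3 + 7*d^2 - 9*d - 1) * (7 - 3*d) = 12*d^5 - 16*d^4 - 49*d^3 + 76*d^2 - 60*d - 7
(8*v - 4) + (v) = 9*v - 4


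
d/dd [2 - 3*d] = -3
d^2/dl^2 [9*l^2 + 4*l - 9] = 18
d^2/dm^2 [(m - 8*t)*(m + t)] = 2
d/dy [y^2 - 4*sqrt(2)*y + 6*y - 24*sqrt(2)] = 2*y - 4*sqrt(2) + 6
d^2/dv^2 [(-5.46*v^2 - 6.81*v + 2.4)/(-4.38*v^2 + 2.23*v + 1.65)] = (367.951536*v^3 - 39.4988399999999*v^2 + 435.94578*v - 78.94461)/(84.027672*v^6 - 128.343636*v^5 - 29.618874*v^4 + 85.607693*v^3 + 11.157795*v^2 - 18.213525*v - 4.492125)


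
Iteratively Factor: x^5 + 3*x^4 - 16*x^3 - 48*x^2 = (x + 4)*(x^4 - x^3 - 12*x^2) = x*(x + 4)*(x^3 - x^2 - 12*x) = x^2*(x + 4)*(x^2 - x - 12) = x^2*(x - 4)*(x + 4)*(x + 3)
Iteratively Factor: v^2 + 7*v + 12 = (v + 3)*(v + 4)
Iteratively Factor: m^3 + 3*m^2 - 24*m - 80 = (m + 4)*(m^2 - m - 20) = (m - 5)*(m + 4)*(m + 4)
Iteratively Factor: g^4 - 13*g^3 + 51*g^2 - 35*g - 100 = (g + 1)*(g^3 - 14*g^2 + 65*g - 100) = (g - 5)*(g + 1)*(g^2 - 9*g + 20) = (g - 5)^2*(g + 1)*(g - 4)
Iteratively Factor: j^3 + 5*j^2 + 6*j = (j + 2)*(j^2 + 3*j) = (j + 2)*(j + 3)*(j)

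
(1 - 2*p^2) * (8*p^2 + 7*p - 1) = -16*p^4 - 14*p^3 + 10*p^2 + 7*p - 1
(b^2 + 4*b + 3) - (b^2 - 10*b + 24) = 14*b - 21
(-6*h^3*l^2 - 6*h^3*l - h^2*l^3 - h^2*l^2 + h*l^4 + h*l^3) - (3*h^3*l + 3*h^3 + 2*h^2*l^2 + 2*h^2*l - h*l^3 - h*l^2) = -6*h^3*l^2 - 9*h^3*l - 3*h^3 - h^2*l^3 - 3*h^2*l^2 - 2*h^2*l + h*l^4 + 2*h*l^3 + h*l^2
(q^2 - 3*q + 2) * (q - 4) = q^3 - 7*q^2 + 14*q - 8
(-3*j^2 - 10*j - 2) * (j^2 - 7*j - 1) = -3*j^4 + 11*j^3 + 71*j^2 + 24*j + 2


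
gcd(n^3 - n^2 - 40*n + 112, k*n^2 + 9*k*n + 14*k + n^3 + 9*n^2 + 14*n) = n + 7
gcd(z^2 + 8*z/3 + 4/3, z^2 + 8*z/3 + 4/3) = z^2 + 8*z/3 + 4/3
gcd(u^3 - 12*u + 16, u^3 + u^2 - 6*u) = u - 2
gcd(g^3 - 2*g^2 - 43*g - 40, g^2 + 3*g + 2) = g + 1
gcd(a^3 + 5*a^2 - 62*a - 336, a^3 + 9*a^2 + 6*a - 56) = a + 7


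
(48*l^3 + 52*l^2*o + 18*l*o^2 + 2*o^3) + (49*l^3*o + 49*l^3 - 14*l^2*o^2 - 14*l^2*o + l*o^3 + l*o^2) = 49*l^3*o + 97*l^3 - 14*l^2*o^2 + 38*l^2*o + l*o^3 + 19*l*o^2 + 2*o^3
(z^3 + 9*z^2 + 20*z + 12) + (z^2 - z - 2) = z^3 + 10*z^2 + 19*z + 10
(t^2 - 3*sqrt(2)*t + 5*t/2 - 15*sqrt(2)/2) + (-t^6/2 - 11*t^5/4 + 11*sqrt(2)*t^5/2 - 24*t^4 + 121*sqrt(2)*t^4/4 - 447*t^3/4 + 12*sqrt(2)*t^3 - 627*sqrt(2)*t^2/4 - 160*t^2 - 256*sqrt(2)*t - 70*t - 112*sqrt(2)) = -t^6/2 - 11*t^5/4 + 11*sqrt(2)*t^5/2 - 24*t^4 + 121*sqrt(2)*t^4/4 - 447*t^3/4 + 12*sqrt(2)*t^3 - 627*sqrt(2)*t^2/4 - 159*t^2 - 259*sqrt(2)*t - 135*t/2 - 239*sqrt(2)/2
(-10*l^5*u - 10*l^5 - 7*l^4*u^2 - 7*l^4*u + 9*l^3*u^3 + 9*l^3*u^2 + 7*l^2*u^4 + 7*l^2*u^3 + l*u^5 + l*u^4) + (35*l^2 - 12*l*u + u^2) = -10*l^5*u - 10*l^5 - 7*l^4*u^2 - 7*l^4*u + 9*l^3*u^3 + 9*l^3*u^2 + 7*l^2*u^4 + 7*l^2*u^3 + 35*l^2 + l*u^5 + l*u^4 - 12*l*u + u^2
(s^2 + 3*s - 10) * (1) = s^2 + 3*s - 10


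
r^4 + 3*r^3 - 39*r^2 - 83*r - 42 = (r - 6)*(r + 1)^2*(r + 7)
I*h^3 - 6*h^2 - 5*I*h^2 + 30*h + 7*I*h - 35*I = (h - 5)*(h + 7*I)*(I*h + 1)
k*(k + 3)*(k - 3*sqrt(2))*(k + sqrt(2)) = k^4 - 2*sqrt(2)*k^3 + 3*k^3 - 6*sqrt(2)*k^2 - 6*k^2 - 18*k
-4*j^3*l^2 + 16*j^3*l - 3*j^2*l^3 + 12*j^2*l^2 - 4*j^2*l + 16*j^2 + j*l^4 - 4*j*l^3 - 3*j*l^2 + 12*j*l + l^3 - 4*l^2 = (-4*j + l)*(j + l)*(l - 4)*(j*l + 1)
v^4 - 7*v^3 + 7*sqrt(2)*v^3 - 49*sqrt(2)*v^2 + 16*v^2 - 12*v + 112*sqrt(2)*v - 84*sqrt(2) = (v - 3)*(v - 2)^2*(v + 7*sqrt(2))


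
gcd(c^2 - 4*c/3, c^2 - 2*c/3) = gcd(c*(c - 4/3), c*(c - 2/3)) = c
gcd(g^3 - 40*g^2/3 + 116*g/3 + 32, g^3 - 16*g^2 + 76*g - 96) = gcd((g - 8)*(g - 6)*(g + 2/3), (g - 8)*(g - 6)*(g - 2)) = g^2 - 14*g + 48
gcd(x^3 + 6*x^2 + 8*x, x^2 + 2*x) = x^2 + 2*x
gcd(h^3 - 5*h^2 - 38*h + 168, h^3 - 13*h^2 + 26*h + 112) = h - 7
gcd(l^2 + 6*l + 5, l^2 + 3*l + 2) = l + 1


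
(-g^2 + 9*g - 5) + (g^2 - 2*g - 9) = 7*g - 14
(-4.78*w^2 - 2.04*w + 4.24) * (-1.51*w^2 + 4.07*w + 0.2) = 7.2178*w^4 - 16.3742*w^3 - 15.6612*w^2 + 16.8488*w + 0.848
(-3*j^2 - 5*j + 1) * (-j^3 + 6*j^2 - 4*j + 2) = 3*j^5 - 13*j^4 - 19*j^3 + 20*j^2 - 14*j + 2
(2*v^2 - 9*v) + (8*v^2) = 10*v^2 - 9*v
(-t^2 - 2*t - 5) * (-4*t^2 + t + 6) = 4*t^4 + 7*t^3 + 12*t^2 - 17*t - 30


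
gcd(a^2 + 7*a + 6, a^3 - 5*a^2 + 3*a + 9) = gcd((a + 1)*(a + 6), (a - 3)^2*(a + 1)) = a + 1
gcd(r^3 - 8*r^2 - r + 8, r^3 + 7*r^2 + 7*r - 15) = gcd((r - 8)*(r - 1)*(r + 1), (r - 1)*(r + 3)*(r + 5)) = r - 1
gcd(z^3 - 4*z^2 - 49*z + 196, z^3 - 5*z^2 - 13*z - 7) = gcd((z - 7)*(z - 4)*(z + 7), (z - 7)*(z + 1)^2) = z - 7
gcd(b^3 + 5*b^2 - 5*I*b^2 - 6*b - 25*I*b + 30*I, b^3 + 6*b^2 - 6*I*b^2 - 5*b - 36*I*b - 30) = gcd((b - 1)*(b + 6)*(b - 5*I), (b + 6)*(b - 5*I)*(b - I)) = b^2 + b*(6 - 5*I) - 30*I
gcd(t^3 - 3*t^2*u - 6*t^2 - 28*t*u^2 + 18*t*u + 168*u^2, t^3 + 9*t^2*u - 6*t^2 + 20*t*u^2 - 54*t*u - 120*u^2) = t^2 + 4*t*u - 6*t - 24*u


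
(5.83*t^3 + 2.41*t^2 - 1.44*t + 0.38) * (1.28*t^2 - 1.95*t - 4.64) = 7.4624*t^5 - 8.2837*t^4 - 33.5939*t^3 - 7.888*t^2 + 5.9406*t - 1.7632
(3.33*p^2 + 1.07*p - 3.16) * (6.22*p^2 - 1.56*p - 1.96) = 20.7126*p^4 + 1.4606*p^3 - 27.8512*p^2 + 2.8324*p + 6.1936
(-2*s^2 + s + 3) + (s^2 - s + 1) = 4 - s^2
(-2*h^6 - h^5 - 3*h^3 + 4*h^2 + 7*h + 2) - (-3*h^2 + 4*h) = -2*h^6 - h^5 - 3*h^3 + 7*h^2 + 3*h + 2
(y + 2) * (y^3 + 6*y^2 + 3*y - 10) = y^4 + 8*y^3 + 15*y^2 - 4*y - 20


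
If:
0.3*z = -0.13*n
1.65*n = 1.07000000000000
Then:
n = 0.65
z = -0.28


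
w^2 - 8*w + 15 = (w - 5)*(w - 3)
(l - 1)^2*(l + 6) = l^3 + 4*l^2 - 11*l + 6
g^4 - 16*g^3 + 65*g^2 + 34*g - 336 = (g - 8)*(g - 7)*(g - 3)*(g + 2)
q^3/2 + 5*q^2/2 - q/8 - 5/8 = (q/2 + 1/4)*(q - 1/2)*(q + 5)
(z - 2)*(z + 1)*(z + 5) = z^3 + 4*z^2 - 7*z - 10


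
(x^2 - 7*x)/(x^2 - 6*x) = (x - 7)/(x - 6)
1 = 1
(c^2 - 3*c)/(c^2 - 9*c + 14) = c*(c - 3)/(c^2 - 9*c + 14)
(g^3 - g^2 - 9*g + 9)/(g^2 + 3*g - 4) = (g^2 - 9)/(g + 4)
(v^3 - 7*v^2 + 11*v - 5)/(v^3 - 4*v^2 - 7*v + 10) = (v - 1)/(v + 2)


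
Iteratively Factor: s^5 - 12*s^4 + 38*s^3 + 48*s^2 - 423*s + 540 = (s - 3)*(s^4 - 9*s^3 + 11*s^2 + 81*s - 180) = (s - 3)^2*(s^3 - 6*s^2 - 7*s + 60) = (s - 3)^2*(s + 3)*(s^2 - 9*s + 20) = (s - 5)*(s - 3)^2*(s + 3)*(s - 4)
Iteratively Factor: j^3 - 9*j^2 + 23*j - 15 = (j - 1)*(j^2 - 8*j + 15) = (j - 3)*(j - 1)*(j - 5)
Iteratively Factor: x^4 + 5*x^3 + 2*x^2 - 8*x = (x + 2)*(x^3 + 3*x^2 - 4*x) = (x + 2)*(x + 4)*(x^2 - x) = x*(x + 2)*(x + 4)*(x - 1)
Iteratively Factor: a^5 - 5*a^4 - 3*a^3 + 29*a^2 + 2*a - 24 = (a - 3)*(a^4 - 2*a^3 - 9*a^2 + 2*a + 8) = (a - 3)*(a + 1)*(a^3 - 3*a^2 - 6*a + 8) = (a - 3)*(a + 1)*(a + 2)*(a^2 - 5*a + 4) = (a - 4)*(a - 3)*(a + 1)*(a + 2)*(a - 1)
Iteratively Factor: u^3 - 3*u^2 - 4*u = (u + 1)*(u^2 - 4*u) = (u - 4)*(u + 1)*(u)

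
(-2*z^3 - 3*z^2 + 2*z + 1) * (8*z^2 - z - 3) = -16*z^5 - 22*z^4 + 25*z^3 + 15*z^2 - 7*z - 3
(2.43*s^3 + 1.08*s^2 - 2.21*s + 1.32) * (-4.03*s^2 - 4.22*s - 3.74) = -9.7929*s^5 - 14.607*s^4 - 4.7395*s^3 - 0.0326000000000004*s^2 + 2.695*s - 4.9368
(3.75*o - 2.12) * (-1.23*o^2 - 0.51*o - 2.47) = -4.6125*o^3 + 0.6951*o^2 - 8.1813*o + 5.2364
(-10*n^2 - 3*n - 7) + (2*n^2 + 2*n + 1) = -8*n^2 - n - 6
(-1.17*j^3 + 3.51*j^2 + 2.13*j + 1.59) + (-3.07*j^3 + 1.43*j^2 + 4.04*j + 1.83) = -4.24*j^3 + 4.94*j^2 + 6.17*j + 3.42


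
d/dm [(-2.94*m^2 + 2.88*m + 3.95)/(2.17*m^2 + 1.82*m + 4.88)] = (-11.6004*m^2 - 45.8374*m + 6.8654)/(4.7089*m^4 + 7.8988*m^3 + 24.4916*m^2 + 17.7632*m + 23.8144)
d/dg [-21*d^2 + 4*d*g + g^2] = 4*d + 2*g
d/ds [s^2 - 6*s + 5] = 2*s - 6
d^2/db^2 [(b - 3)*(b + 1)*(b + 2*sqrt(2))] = 6*b - 4 + 4*sqrt(2)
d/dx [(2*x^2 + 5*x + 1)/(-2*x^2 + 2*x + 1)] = (14*x^2 + 8*x + 3)/(4*x^4 - 8*x^3 + 4*x + 1)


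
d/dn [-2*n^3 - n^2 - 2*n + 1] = -6*n^2 - 2*n - 2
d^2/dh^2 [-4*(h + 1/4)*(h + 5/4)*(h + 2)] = -24*h - 28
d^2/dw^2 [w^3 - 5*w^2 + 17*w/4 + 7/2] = 6*w - 10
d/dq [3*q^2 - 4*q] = 6*q - 4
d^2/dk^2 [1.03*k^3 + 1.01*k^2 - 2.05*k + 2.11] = 6.18*k + 2.02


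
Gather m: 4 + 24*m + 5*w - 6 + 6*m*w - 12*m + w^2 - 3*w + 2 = m*(6*w + 12) + w^2 + 2*w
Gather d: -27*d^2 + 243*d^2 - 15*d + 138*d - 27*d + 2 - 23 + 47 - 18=216*d^2 + 96*d + 8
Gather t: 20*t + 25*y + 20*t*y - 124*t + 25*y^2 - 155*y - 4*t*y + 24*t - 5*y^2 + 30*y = t*(16*y - 80) + 20*y^2 - 100*y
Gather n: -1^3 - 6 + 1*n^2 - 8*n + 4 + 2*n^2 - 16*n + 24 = 3*n^2 - 24*n + 21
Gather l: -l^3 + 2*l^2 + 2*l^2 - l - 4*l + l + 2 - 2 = -l^3 + 4*l^2 - 4*l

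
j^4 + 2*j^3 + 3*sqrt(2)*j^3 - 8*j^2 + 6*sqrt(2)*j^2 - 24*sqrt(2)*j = j*(j - 2)*(j + 4)*(j + 3*sqrt(2))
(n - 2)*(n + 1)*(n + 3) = n^3 + 2*n^2 - 5*n - 6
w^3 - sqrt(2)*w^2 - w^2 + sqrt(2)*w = w*(w - 1)*(w - sqrt(2))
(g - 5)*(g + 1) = g^2 - 4*g - 5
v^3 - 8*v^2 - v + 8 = (v - 8)*(v - 1)*(v + 1)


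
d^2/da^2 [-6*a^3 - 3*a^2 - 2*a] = -36*a - 6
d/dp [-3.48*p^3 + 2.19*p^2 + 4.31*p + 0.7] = -10.44*p^2 + 4.38*p + 4.31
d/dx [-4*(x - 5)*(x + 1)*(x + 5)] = -12*x^2 - 8*x + 100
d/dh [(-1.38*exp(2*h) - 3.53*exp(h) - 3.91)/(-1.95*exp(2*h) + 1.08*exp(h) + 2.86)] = (-8.3739*exp(2*h) - 23.1426*exp(h) - 5.873)*exp(h)/(3.8025*exp(4*h) - 4.212*exp(3*h) - 9.9876*exp(2*h) + 6.1776*exp(h) + 8.1796)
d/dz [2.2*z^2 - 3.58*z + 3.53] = 4.4*z - 3.58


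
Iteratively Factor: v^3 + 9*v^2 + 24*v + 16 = (v + 1)*(v^2 + 8*v + 16) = (v + 1)*(v + 4)*(v + 4)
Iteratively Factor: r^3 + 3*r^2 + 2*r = (r + 1)*(r^2 + 2*r) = r*(r + 1)*(r + 2)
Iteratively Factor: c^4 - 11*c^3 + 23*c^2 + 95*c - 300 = (c + 3)*(c^3 - 14*c^2 + 65*c - 100) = (c - 5)*(c + 3)*(c^2 - 9*c + 20) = (c - 5)*(c - 4)*(c + 3)*(c - 5)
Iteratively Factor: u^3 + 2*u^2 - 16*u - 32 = (u + 2)*(u^2 - 16) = (u + 2)*(u + 4)*(u - 4)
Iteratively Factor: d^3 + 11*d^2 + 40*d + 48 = (d + 4)*(d^2 + 7*d + 12) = (d + 4)^2*(d + 3)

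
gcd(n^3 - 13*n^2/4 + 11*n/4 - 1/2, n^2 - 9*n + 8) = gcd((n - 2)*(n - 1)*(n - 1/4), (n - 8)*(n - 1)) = n - 1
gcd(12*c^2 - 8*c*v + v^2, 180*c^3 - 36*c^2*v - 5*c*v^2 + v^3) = -6*c + v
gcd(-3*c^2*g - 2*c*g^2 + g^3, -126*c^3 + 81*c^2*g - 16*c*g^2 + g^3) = 3*c - g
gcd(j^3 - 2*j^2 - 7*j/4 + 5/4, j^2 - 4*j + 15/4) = j - 5/2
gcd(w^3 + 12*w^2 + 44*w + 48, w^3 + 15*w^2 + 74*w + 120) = w^2 + 10*w + 24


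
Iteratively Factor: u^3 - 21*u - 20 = (u + 1)*(u^2 - u - 20) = (u - 5)*(u + 1)*(u + 4)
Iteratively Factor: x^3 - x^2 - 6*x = (x + 2)*(x^2 - 3*x) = (x - 3)*(x + 2)*(x)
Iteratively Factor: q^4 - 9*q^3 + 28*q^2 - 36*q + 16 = (q - 2)*(q^3 - 7*q^2 + 14*q - 8) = (q - 4)*(q - 2)*(q^2 - 3*q + 2) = (q - 4)*(q - 2)*(q - 1)*(q - 2)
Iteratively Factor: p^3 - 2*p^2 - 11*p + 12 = (p - 4)*(p^2 + 2*p - 3) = (p - 4)*(p - 1)*(p + 3)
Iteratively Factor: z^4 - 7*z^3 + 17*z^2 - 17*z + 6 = (z - 3)*(z^3 - 4*z^2 + 5*z - 2) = (z - 3)*(z - 1)*(z^2 - 3*z + 2) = (z - 3)*(z - 2)*(z - 1)*(z - 1)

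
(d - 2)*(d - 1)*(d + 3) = d^3 - 7*d + 6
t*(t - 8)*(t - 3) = t^3 - 11*t^2 + 24*t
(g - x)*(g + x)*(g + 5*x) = g^3 + 5*g^2*x - g*x^2 - 5*x^3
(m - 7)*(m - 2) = m^2 - 9*m + 14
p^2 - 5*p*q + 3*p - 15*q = (p + 3)*(p - 5*q)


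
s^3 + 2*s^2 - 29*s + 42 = (s - 3)*(s - 2)*(s + 7)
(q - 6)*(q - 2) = q^2 - 8*q + 12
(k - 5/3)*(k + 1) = k^2 - 2*k/3 - 5/3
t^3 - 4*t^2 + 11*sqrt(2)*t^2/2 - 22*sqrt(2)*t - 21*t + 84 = (t - 4)*(t - 3*sqrt(2)/2)*(t + 7*sqrt(2))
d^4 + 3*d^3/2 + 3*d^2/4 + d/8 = d*(d + 1/2)^3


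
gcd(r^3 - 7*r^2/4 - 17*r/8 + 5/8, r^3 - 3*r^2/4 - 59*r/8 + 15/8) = r - 1/4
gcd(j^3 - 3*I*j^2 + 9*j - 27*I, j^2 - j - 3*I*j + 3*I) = j - 3*I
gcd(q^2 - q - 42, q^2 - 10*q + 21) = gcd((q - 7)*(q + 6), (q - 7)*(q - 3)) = q - 7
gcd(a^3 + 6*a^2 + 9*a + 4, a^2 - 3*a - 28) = a + 4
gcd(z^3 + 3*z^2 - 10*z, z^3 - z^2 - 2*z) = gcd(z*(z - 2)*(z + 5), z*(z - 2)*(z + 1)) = z^2 - 2*z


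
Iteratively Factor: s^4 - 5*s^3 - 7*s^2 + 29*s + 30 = (s - 5)*(s^3 - 7*s - 6) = (s - 5)*(s + 2)*(s^2 - 2*s - 3) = (s - 5)*(s - 3)*(s + 2)*(s + 1)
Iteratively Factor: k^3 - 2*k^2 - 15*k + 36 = (k - 3)*(k^2 + k - 12) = (k - 3)*(k + 4)*(k - 3)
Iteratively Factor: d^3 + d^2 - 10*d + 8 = (d - 2)*(d^2 + 3*d - 4) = (d - 2)*(d + 4)*(d - 1)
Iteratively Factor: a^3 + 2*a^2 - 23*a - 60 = (a + 3)*(a^2 - a - 20) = (a - 5)*(a + 3)*(a + 4)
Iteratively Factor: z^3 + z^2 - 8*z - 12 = (z + 2)*(z^2 - z - 6) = (z + 2)^2*(z - 3)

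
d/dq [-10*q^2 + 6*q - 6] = 6 - 20*q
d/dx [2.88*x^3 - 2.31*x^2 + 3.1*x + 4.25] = 8.64*x^2 - 4.62*x + 3.1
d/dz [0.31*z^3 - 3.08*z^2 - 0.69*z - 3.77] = 0.93*z^2 - 6.16*z - 0.69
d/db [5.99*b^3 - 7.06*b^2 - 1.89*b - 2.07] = 17.97*b^2 - 14.12*b - 1.89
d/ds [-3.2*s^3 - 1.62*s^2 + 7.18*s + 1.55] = -9.6*s^2 - 3.24*s + 7.18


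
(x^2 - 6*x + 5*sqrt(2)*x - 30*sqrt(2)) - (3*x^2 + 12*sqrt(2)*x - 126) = -2*x^2 - 7*sqrt(2)*x - 6*x - 30*sqrt(2) + 126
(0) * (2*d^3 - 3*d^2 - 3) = 0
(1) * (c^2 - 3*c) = c^2 - 3*c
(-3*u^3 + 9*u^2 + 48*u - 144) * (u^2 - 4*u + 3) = -3*u^5 + 21*u^4 + 3*u^3 - 309*u^2 + 720*u - 432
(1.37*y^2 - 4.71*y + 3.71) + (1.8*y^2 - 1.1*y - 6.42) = 3.17*y^2 - 5.81*y - 2.71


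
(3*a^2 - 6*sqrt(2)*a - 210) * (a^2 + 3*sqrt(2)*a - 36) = 3*a^4 + 3*sqrt(2)*a^3 - 354*a^2 - 414*sqrt(2)*a + 7560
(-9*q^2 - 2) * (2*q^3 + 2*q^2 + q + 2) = -18*q^5 - 18*q^4 - 13*q^3 - 22*q^2 - 2*q - 4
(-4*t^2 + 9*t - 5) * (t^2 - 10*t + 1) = -4*t^4 + 49*t^3 - 99*t^2 + 59*t - 5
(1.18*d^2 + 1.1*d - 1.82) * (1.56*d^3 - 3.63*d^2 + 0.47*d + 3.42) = 1.8408*d^5 - 2.5674*d^4 - 6.2776*d^3 + 11.1592*d^2 + 2.9066*d - 6.2244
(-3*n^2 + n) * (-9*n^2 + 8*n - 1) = 27*n^4 - 33*n^3 + 11*n^2 - n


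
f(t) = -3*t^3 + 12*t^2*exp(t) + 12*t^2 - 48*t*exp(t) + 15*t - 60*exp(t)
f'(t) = 12*t^2*exp(t) - 9*t^2 - 24*t*exp(t) + 24*t - 108*exp(t) + 15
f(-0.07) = -53.75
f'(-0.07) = -85.80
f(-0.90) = -4.47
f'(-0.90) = -45.07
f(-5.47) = 770.37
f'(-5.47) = -383.96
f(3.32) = -2336.69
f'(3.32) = -1537.21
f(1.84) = -628.55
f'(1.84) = -673.58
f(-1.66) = 31.92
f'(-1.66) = -56.31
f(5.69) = 16311.70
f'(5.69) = 42455.01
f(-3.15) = 174.60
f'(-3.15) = -146.19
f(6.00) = 33762.02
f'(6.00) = 72452.18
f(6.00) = 33762.02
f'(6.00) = 72452.18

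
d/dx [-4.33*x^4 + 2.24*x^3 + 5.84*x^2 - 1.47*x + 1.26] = -17.32*x^3 + 6.72*x^2 + 11.68*x - 1.47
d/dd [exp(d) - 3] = exp(d)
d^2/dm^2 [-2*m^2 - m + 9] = -4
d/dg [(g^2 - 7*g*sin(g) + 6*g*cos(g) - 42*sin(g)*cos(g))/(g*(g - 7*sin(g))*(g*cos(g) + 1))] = (g^3*sin(g) - g^2*cos(g) - 6*g*sin(g) - 12*g*cos(g)^2 - 6*cos(g))/(g^2*(g*cos(g) + 1)^2)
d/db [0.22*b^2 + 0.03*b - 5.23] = 0.44*b + 0.03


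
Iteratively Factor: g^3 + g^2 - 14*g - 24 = (g - 4)*(g^2 + 5*g + 6) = (g - 4)*(g + 2)*(g + 3)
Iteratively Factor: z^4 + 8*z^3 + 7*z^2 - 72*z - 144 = (z + 3)*(z^3 + 5*z^2 - 8*z - 48) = (z + 3)*(z + 4)*(z^2 + z - 12) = (z - 3)*(z + 3)*(z + 4)*(z + 4)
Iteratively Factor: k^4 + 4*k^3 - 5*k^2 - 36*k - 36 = (k + 2)*(k^3 + 2*k^2 - 9*k - 18) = (k - 3)*(k + 2)*(k^2 + 5*k + 6) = (k - 3)*(k + 2)^2*(k + 3)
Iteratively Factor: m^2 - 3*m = (m - 3)*(m)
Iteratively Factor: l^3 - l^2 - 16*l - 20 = (l + 2)*(l^2 - 3*l - 10) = (l + 2)^2*(l - 5)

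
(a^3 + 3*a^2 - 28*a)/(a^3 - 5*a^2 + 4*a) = (a + 7)/(a - 1)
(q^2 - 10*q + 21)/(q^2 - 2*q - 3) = (q - 7)/(q + 1)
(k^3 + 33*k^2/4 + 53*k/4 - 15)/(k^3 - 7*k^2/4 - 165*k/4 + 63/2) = (k^2 + 9*k + 20)/(k^2 - k - 42)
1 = 1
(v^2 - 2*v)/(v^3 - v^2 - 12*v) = (2 - v)/(-v^2 + v + 12)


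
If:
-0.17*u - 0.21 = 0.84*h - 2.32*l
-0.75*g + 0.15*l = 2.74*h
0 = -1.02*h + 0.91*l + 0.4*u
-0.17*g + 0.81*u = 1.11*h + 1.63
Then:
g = -9.10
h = 2.56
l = 1.28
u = 3.61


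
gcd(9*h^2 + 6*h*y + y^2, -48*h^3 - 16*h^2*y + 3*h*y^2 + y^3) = 3*h + y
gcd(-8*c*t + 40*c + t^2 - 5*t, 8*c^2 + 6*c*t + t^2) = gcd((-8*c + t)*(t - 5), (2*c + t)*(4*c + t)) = 1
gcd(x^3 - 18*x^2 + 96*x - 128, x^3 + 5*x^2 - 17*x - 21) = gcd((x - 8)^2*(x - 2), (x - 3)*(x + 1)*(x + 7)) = 1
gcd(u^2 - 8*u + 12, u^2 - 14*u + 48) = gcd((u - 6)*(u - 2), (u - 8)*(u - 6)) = u - 6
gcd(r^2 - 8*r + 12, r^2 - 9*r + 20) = 1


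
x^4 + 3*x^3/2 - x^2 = x^2*(x - 1/2)*(x + 2)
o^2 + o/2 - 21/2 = (o - 3)*(o + 7/2)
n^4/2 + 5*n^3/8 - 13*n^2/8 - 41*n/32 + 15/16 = (n/2 + 1)*(n - 3/2)*(n - 1/2)*(n + 5/4)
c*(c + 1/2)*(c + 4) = c^3 + 9*c^2/2 + 2*c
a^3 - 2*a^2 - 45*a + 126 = (a - 6)*(a - 3)*(a + 7)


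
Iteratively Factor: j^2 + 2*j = (j + 2)*(j)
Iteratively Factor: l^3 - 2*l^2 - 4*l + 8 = (l - 2)*(l^2 - 4) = (l - 2)^2*(l + 2)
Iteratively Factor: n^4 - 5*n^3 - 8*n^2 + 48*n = (n - 4)*(n^3 - n^2 - 12*n) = (n - 4)^2*(n^2 + 3*n) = n*(n - 4)^2*(n + 3)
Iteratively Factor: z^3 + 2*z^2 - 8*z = (z - 2)*(z^2 + 4*z) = (z - 2)*(z + 4)*(z)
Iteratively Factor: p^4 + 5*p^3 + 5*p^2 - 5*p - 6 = (p + 3)*(p^3 + 2*p^2 - p - 2) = (p - 1)*(p + 3)*(p^2 + 3*p + 2) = (p - 1)*(p + 1)*(p + 3)*(p + 2)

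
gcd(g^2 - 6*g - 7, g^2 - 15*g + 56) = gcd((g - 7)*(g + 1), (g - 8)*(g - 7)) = g - 7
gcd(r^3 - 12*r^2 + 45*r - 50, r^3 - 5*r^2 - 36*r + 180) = r - 5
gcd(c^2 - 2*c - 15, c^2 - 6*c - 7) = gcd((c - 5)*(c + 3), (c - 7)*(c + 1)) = 1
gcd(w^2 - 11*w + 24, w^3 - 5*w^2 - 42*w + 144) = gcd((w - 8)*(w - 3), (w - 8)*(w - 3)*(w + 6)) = w^2 - 11*w + 24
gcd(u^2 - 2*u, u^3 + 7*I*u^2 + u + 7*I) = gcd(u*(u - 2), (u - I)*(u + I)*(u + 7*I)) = 1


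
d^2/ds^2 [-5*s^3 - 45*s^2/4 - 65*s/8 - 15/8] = -30*s - 45/2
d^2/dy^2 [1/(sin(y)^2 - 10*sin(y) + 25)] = 2*(-5*sin(y) + cos(2*y) + 2)/(sin(y) - 5)^4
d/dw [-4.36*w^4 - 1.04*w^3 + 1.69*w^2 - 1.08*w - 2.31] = -17.44*w^3 - 3.12*w^2 + 3.38*w - 1.08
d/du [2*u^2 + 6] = 4*u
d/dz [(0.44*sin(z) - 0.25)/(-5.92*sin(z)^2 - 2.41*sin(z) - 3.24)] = (2.6048*sin(z)^2 - 2.96*sin(z) - 2.0281)*cos(z)/(35.0464*sin(z)^4 + 28.5344*sin(z)^3 + 44.1697*sin(z)^2 + 15.6168*sin(z) + 10.4976)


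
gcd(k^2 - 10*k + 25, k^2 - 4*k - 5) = k - 5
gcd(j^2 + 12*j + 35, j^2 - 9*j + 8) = 1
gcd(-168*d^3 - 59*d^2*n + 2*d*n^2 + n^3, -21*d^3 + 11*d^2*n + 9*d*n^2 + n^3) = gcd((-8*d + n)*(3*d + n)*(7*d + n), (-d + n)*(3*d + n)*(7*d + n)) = 21*d^2 + 10*d*n + n^2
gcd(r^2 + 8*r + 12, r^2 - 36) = r + 6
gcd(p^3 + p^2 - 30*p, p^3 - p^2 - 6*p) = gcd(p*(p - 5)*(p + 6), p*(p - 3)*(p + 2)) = p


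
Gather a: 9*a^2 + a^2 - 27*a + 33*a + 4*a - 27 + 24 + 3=10*a^2 + 10*a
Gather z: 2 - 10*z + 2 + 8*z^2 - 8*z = 8*z^2 - 18*z + 4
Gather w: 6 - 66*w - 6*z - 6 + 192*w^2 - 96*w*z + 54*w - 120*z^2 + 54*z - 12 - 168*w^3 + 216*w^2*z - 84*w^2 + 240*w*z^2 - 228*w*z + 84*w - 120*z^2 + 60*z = -168*w^3 + w^2*(216*z + 108) + w*(240*z^2 - 324*z + 72) - 240*z^2 + 108*z - 12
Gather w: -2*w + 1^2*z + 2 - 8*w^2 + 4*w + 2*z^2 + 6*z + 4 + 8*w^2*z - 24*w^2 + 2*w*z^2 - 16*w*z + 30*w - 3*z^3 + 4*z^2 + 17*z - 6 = w^2*(8*z - 32) + w*(2*z^2 - 16*z + 32) - 3*z^3 + 6*z^2 + 24*z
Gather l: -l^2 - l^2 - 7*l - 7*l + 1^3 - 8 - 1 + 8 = -2*l^2 - 14*l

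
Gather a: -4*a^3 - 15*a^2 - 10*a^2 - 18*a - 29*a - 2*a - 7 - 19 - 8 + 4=-4*a^3 - 25*a^2 - 49*a - 30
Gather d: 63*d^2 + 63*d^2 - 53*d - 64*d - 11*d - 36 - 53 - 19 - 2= 126*d^2 - 128*d - 110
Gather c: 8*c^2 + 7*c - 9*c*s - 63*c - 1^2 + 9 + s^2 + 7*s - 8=8*c^2 + c*(-9*s - 56) + s^2 + 7*s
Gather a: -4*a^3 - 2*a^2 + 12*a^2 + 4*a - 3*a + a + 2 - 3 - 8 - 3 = -4*a^3 + 10*a^2 + 2*a - 12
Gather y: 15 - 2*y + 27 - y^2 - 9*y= -y^2 - 11*y + 42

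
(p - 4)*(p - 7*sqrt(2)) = p^2 - 7*sqrt(2)*p - 4*p + 28*sqrt(2)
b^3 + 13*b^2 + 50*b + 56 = (b + 2)*(b + 4)*(b + 7)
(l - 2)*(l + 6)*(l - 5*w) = l^3 - 5*l^2*w + 4*l^2 - 20*l*w - 12*l + 60*w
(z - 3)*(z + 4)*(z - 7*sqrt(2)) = z^3 - 7*sqrt(2)*z^2 + z^2 - 12*z - 7*sqrt(2)*z + 84*sqrt(2)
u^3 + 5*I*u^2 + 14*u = u*(u - 2*I)*(u + 7*I)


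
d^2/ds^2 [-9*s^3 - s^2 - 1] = -54*s - 2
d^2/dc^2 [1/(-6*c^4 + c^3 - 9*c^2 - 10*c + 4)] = 2*(3*(12*c^2 - c + 3)*(6*c^4 - c^3 + 9*c^2 + 10*c - 4) - (24*c^3 - 3*c^2 + 18*c + 10)^2)/(6*c^4 - c^3 + 9*c^2 + 10*c - 4)^3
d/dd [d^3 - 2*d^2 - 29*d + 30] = 3*d^2 - 4*d - 29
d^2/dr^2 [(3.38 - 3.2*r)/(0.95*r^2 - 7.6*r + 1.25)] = (-(1.9*r - 7.6)*(3.2*r - 3.38)*(3.8*r - 15.2) + (18.24*r - 55.062)*(0.95*r^2 - 7.6*r + 1.25))/(0.95*r^2 - 7.6*r + 1.25)^3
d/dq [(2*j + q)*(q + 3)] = 2*j + 2*q + 3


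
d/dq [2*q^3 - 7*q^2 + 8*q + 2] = 6*q^2 - 14*q + 8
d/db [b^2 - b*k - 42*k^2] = 2*b - k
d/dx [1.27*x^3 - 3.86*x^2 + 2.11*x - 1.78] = 3.81*x^2 - 7.72*x + 2.11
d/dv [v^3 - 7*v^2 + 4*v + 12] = 3*v^2 - 14*v + 4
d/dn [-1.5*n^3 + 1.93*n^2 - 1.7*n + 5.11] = -4.5*n^2 + 3.86*n - 1.7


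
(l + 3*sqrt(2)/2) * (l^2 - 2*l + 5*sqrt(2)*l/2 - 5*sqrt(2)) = l^3 - 2*l^2 + 4*sqrt(2)*l^2 - 8*sqrt(2)*l + 15*l/2 - 15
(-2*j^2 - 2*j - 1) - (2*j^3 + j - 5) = -2*j^3 - 2*j^2 - 3*j + 4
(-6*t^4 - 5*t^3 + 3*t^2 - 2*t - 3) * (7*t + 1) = -42*t^5 - 41*t^4 + 16*t^3 - 11*t^2 - 23*t - 3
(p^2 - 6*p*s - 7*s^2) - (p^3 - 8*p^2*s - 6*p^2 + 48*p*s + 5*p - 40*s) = -p^3 + 8*p^2*s + 7*p^2 - 54*p*s - 5*p - 7*s^2 + 40*s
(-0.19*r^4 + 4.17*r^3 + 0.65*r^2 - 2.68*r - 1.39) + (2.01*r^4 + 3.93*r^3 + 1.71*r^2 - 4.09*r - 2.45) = 1.82*r^4 + 8.1*r^3 + 2.36*r^2 - 6.77*r - 3.84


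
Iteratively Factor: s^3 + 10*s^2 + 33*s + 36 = (s + 3)*(s^2 + 7*s + 12) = (s + 3)^2*(s + 4)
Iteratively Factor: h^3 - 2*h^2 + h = (h - 1)*(h^2 - h) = h*(h - 1)*(h - 1)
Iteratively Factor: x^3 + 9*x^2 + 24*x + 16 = (x + 4)*(x^2 + 5*x + 4) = (x + 1)*(x + 4)*(x + 4)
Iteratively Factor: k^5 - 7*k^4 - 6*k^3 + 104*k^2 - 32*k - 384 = (k - 4)*(k^4 - 3*k^3 - 18*k^2 + 32*k + 96) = (k - 4)^2*(k^3 + k^2 - 14*k - 24) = (k - 4)^2*(k + 3)*(k^2 - 2*k - 8) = (k - 4)^3*(k + 3)*(k + 2)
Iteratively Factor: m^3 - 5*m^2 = (m)*(m^2 - 5*m) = m*(m - 5)*(m)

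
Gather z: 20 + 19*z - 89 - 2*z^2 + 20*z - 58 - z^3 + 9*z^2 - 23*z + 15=-z^3 + 7*z^2 + 16*z - 112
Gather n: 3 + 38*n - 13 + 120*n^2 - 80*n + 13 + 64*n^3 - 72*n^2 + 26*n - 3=64*n^3 + 48*n^2 - 16*n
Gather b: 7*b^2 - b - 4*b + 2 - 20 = 7*b^2 - 5*b - 18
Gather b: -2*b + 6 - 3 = 3 - 2*b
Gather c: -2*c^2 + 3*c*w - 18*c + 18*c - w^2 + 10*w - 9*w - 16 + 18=-2*c^2 + 3*c*w - w^2 + w + 2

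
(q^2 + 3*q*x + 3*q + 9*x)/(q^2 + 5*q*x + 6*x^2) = (q + 3)/(q + 2*x)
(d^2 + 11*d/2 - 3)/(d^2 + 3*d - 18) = (d - 1/2)/(d - 3)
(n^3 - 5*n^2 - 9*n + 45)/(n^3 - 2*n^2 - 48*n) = (-n^3 + 5*n^2 + 9*n - 45)/(n*(-n^2 + 2*n + 48))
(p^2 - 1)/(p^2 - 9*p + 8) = (p + 1)/(p - 8)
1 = 1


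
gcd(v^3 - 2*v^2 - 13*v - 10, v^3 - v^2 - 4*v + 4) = v + 2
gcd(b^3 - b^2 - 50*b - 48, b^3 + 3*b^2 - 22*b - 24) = b^2 + 7*b + 6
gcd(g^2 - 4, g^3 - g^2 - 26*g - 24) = 1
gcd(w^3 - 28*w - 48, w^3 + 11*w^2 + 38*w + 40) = w^2 + 6*w + 8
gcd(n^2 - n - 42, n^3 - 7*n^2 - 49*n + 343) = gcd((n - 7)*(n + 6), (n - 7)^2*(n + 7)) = n - 7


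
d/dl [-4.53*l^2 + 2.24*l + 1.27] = 2.24 - 9.06*l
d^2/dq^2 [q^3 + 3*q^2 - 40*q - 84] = 6*q + 6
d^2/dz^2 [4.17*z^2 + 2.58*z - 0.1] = 8.34000000000000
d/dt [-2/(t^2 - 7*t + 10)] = 2*(2*t - 7)/(t^2 - 7*t + 10)^2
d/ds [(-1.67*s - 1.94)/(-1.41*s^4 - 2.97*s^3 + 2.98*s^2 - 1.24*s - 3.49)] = (-7.0641*s^4 - 20.8614*s^3 - 12.3088*s^2 + 11.5624*s + 3.4227)/(1.9881*s^8 + 8.3754*s^7 + 0.417300000000003*s^6 - 14.2044*s^5 + 26.0878*s^4 + 13.3402*s^3 - 19.2628*s^2 + 8.6552*s + 12.1801)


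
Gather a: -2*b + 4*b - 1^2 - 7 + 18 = 2*b + 10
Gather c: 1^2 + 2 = 3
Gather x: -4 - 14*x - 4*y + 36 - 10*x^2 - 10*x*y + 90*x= -10*x^2 + x*(76 - 10*y) - 4*y + 32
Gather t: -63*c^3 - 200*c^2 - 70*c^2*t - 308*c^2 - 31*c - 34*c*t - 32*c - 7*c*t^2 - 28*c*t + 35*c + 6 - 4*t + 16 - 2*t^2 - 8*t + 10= -63*c^3 - 508*c^2 - 28*c + t^2*(-7*c - 2) + t*(-70*c^2 - 62*c - 12) + 32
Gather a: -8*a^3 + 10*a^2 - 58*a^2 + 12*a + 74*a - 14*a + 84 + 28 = -8*a^3 - 48*a^2 + 72*a + 112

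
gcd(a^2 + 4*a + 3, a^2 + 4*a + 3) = a^2 + 4*a + 3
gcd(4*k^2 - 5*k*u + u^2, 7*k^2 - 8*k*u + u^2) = -k + u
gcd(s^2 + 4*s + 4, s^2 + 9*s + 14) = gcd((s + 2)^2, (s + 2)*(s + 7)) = s + 2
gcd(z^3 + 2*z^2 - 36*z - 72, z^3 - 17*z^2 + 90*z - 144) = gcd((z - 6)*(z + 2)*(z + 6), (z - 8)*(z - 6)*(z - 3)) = z - 6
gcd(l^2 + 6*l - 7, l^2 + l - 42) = l + 7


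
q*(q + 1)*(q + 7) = q^3 + 8*q^2 + 7*q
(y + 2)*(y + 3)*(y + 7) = y^3 + 12*y^2 + 41*y + 42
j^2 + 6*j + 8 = (j + 2)*(j + 4)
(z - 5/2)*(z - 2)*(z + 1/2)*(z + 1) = z^4 - 3*z^3 - 5*z^2/4 + 21*z/4 + 5/2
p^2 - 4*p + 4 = (p - 2)^2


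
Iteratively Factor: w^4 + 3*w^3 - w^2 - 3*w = (w + 3)*(w^3 - w) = w*(w + 3)*(w^2 - 1) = w*(w + 1)*(w + 3)*(w - 1)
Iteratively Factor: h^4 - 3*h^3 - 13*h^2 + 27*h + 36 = (h + 3)*(h^3 - 6*h^2 + 5*h + 12) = (h - 3)*(h + 3)*(h^2 - 3*h - 4) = (h - 4)*(h - 3)*(h + 3)*(h + 1)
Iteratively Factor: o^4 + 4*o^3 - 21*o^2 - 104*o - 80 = (o + 4)*(o^3 - 21*o - 20) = (o + 4)^2*(o^2 - 4*o - 5) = (o - 5)*(o + 4)^2*(o + 1)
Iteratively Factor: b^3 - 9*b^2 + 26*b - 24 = (b - 3)*(b^2 - 6*b + 8) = (b - 4)*(b - 3)*(b - 2)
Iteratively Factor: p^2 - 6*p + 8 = (p - 4)*(p - 2)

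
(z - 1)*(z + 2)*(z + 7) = z^3 + 8*z^2 + 5*z - 14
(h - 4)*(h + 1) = h^2 - 3*h - 4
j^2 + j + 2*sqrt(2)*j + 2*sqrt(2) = (j + 1)*(j + 2*sqrt(2))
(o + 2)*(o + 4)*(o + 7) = o^3 + 13*o^2 + 50*o + 56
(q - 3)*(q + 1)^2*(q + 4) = q^4 + 3*q^3 - 9*q^2 - 23*q - 12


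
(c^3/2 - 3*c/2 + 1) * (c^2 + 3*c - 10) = c^5/2 + 3*c^4/2 - 13*c^3/2 - 7*c^2/2 + 18*c - 10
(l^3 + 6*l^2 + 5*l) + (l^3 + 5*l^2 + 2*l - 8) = 2*l^3 + 11*l^2 + 7*l - 8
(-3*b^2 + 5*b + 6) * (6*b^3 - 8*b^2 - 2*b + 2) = -18*b^5 + 54*b^4 + 2*b^3 - 64*b^2 - 2*b + 12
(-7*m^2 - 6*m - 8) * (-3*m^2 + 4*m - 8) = 21*m^4 - 10*m^3 + 56*m^2 + 16*m + 64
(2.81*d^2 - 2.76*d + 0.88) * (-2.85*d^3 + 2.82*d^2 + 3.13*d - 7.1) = -8.0085*d^5 + 15.7902*d^4 - 1.4959*d^3 - 26.1082*d^2 + 22.3504*d - 6.248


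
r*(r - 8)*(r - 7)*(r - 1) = r^4 - 16*r^3 + 71*r^2 - 56*r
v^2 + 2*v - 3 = (v - 1)*(v + 3)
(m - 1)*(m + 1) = m^2 - 1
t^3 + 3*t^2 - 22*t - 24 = (t - 4)*(t + 1)*(t + 6)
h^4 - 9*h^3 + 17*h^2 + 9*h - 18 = (h - 6)*(h - 3)*(h - 1)*(h + 1)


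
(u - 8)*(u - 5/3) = u^2 - 29*u/3 + 40/3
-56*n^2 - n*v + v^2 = (-8*n + v)*(7*n + v)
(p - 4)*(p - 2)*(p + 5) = p^3 - p^2 - 22*p + 40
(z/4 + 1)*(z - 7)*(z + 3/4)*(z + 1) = z^4/4 - 5*z^3/16 - 65*z^2/8 - 205*z/16 - 21/4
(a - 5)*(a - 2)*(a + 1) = a^3 - 6*a^2 + 3*a + 10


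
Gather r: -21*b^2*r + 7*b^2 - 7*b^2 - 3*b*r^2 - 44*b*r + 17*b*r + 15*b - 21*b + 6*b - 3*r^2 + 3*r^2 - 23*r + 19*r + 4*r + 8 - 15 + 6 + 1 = -3*b*r^2 + r*(-21*b^2 - 27*b)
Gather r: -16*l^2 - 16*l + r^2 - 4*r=-16*l^2 - 16*l + r^2 - 4*r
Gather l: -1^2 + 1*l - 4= l - 5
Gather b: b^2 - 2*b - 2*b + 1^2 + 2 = b^2 - 4*b + 3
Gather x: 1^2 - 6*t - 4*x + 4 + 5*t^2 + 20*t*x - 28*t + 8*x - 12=5*t^2 - 34*t + x*(20*t + 4) - 7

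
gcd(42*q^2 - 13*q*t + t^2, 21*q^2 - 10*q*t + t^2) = 7*q - t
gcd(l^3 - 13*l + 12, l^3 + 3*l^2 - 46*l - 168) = l + 4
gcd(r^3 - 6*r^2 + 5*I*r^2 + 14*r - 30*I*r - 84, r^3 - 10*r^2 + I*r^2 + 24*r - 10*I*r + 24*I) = r - 6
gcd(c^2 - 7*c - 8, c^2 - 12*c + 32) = c - 8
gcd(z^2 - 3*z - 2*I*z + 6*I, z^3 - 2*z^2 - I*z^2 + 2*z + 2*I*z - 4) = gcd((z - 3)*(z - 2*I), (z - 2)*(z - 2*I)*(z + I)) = z - 2*I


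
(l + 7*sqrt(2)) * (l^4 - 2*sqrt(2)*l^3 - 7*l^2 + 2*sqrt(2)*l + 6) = l^5 + 5*sqrt(2)*l^4 - 35*l^3 - 47*sqrt(2)*l^2 + 34*l + 42*sqrt(2)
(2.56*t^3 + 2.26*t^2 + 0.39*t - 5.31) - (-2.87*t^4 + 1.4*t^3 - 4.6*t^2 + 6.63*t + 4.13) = 2.87*t^4 + 1.16*t^3 + 6.86*t^2 - 6.24*t - 9.44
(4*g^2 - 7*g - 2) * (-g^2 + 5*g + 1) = -4*g^4 + 27*g^3 - 29*g^2 - 17*g - 2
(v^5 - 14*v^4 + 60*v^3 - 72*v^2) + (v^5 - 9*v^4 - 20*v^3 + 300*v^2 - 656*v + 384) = 2*v^5 - 23*v^4 + 40*v^3 + 228*v^2 - 656*v + 384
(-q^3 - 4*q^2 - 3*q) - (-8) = -q^3 - 4*q^2 - 3*q + 8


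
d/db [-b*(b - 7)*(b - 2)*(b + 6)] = -4*b^3 + 9*b^2 + 80*b - 84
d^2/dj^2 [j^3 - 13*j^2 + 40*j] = 6*j - 26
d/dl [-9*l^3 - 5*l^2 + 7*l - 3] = -27*l^2 - 10*l + 7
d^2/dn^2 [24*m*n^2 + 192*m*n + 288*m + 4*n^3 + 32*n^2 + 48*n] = 48*m + 24*n + 64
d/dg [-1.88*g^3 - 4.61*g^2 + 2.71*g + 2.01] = -5.64*g^2 - 9.22*g + 2.71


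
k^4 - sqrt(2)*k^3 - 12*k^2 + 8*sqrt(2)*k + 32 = (k - 2*sqrt(2))^2*(k + sqrt(2))*(k + 2*sqrt(2))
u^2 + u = u*(u + 1)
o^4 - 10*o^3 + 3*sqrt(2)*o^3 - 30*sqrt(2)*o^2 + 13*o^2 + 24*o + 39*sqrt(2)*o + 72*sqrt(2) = (o - 8)*(o - 3)*(o + 1)*(o + 3*sqrt(2))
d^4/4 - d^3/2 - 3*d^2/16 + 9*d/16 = d*(d/4 + 1/4)*(d - 3/2)^2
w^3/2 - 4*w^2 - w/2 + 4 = (w/2 + 1/2)*(w - 8)*(w - 1)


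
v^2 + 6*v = v*(v + 6)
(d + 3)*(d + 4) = d^2 + 7*d + 12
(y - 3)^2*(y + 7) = y^3 + y^2 - 33*y + 63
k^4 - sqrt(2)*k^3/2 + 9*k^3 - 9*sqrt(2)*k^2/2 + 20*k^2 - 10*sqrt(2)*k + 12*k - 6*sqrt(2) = (k + 1)*(k + 2)*(k + 6)*(k - sqrt(2)/2)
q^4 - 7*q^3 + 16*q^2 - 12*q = q*(q - 3)*(q - 2)^2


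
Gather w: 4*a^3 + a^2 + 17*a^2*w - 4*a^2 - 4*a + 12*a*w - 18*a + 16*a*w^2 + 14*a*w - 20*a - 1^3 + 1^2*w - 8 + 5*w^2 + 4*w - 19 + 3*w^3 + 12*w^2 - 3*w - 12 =4*a^3 - 3*a^2 - 42*a + 3*w^3 + w^2*(16*a + 17) + w*(17*a^2 + 26*a + 2) - 40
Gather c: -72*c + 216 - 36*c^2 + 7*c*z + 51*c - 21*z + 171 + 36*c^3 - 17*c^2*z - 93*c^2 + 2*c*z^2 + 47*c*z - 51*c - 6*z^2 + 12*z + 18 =36*c^3 + c^2*(-17*z - 129) + c*(2*z^2 + 54*z - 72) - 6*z^2 - 9*z + 405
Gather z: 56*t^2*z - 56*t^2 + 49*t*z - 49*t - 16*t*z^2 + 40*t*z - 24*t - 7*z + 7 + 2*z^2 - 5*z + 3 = -56*t^2 - 73*t + z^2*(2 - 16*t) + z*(56*t^2 + 89*t - 12) + 10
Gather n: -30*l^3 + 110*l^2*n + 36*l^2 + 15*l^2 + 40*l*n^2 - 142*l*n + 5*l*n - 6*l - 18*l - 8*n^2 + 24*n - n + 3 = -30*l^3 + 51*l^2 - 24*l + n^2*(40*l - 8) + n*(110*l^2 - 137*l + 23) + 3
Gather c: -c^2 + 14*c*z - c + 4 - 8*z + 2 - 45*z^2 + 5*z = -c^2 + c*(14*z - 1) - 45*z^2 - 3*z + 6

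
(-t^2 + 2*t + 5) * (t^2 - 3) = -t^4 + 2*t^3 + 8*t^2 - 6*t - 15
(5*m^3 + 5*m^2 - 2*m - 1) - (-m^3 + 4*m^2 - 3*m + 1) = 6*m^3 + m^2 + m - 2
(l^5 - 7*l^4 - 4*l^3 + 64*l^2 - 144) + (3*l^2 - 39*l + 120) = l^5 - 7*l^4 - 4*l^3 + 67*l^2 - 39*l - 24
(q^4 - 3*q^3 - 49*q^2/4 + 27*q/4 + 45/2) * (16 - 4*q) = -4*q^5 + 28*q^4 + q^3 - 223*q^2 + 18*q + 360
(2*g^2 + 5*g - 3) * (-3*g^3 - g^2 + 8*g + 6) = -6*g^5 - 17*g^4 + 20*g^3 + 55*g^2 + 6*g - 18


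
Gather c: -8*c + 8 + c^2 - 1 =c^2 - 8*c + 7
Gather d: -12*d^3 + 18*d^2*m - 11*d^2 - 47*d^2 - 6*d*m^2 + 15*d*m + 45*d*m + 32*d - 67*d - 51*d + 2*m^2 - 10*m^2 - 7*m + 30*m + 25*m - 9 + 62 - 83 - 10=-12*d^3 + d^2*(18*m - 58) + d*(-6*m^2 + 60*m - 86) - 8*m^2 + 48*m - 40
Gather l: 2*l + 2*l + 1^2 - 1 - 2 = 4*l - 2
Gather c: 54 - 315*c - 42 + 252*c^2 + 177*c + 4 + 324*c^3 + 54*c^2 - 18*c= 324*c^3 + 306*c^2 - 156*c + 16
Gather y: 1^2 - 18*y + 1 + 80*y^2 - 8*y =80*y^2 - 26*y + 2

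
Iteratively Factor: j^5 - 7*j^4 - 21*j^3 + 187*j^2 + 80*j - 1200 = (j - 4)*(j^4 - 3*j^3 - 33*j^2 + 55*j + 300) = (j - 4)*(j + 4)*(j^3 - 7*j^2 - 5*j + 75) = (j - 5)*(j - 4)*(j + 4)*(j^2 - 2*j - 15) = (j - 5)*(j - 4)*(j + 3)*(j + 4)*(j - 5)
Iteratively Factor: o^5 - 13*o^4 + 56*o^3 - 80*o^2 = (o)*(o^4 - 13*o^3 + 56*o^2 - 80*o) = o*(o - 4)*(o^3 - 9*o^2 + 20*o) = o^2*(o - 4)*(o^2 - 9*o + 20) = o^2*(o - 5)*(o - 4)*(o - 4)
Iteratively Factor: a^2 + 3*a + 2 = (a + 2)*(a + 1)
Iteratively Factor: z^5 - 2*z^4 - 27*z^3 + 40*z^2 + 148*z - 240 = (z - 2)*(z^4 - 27*z^2 - 14*z + 120) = (z - 2)*(z + 4)*(z^3 - 4*z^2 - 11*z + 30) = (z - 5)*(z - 2)*(z + 4)*(z^2 + z - 6) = (z - 5)*(z - 2)*(z + 3)*(z + 4)*(z - 2)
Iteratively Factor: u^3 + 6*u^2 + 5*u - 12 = (u + 3)*(u^2 + 3*u - 4) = (u + 3)*(u + 4)*(u - 1)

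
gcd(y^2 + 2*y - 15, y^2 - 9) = y - 3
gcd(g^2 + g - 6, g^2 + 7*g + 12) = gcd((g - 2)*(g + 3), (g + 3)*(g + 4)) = g + 3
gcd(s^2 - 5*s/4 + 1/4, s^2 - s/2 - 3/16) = 1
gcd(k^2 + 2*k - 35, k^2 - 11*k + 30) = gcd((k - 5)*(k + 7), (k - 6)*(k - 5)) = k - 5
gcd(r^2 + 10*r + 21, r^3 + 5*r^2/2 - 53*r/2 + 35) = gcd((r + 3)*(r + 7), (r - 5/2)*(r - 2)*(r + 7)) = r + 7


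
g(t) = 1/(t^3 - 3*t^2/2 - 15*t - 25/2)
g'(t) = (-3*t^2 + 3*t + 15)/(t^3 - 3*t^2/2 - 15*t - 25/2)^2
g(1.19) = -0.03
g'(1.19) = 0.02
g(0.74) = -0.04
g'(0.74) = 0.03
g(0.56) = -0.05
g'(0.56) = 0.04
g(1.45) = -0.03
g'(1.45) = 0.01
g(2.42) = -0.02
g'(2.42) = 0.00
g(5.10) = 0.22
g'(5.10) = -2.22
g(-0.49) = -0.18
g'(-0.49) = 0.40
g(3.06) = -0.02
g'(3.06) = -0.00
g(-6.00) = -0.00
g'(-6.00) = 0.00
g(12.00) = 0.00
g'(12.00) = 0.00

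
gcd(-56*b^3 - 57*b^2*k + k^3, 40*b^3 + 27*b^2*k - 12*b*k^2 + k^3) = 8*b^2 + 7*b*k - k^2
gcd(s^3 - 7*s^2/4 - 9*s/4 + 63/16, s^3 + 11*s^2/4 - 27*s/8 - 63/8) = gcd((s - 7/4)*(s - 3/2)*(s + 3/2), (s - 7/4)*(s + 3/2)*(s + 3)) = s^2 - s/4 - 21/8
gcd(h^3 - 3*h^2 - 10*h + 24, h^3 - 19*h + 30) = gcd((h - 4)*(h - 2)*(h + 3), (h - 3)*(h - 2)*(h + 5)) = h - 2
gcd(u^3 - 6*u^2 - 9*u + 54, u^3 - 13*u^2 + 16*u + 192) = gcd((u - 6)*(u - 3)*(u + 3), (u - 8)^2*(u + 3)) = u + 3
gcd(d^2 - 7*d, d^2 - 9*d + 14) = d - 7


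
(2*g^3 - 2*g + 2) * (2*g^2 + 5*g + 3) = 4*g^5 + 10*g^4 + 2*g^3 - 6*g^2 + 4*g + 6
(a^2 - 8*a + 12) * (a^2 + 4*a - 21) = a^4 - 4*a^3 - 41*a^2 + 216*a - 252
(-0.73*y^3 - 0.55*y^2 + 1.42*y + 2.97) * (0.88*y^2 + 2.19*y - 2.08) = -0.6424*y^5 - 2.0827*y^4 + 1.5635*y^3 + 6.8674*y^2 + 3.5507*y - 6.1776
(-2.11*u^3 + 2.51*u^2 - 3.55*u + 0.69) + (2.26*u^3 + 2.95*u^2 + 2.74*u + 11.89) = 0.15*u^3 + 5.46*u^2 - 0.81*u + 12.58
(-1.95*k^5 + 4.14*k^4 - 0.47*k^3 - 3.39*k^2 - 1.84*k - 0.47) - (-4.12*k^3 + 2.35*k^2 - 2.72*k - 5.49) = -1.95*k^5 + 4.14*k^4 + 3.65*k^3 - 5.74*k^2 + 0.88*k + 5.02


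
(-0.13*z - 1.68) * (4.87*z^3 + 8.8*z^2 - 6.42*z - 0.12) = -0.6331*z^4 - 9.3256*z^3 - 13.9494*z^2 + 10.8012*z + 0.2016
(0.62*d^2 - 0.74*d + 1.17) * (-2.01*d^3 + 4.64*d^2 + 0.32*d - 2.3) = -1.2462*d^5 + 4.3642*d^4 - 5.5869*d^3 + 3.766*d^2 + 2.0764*d - 2.691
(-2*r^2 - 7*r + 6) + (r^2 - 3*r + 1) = -r^2 - 10*r + 7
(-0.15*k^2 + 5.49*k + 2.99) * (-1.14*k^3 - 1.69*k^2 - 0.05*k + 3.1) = 0.171*k^5 - 6.0051*k^4 - 12.6792*k^3 - 5.7926*k^2 + 16.8695*k + 9.269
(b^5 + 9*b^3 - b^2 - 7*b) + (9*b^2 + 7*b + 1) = b^5 + 9*b^3 + 8*b^2 + 1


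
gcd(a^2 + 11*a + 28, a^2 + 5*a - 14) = a + 7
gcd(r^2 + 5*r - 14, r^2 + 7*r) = r + 7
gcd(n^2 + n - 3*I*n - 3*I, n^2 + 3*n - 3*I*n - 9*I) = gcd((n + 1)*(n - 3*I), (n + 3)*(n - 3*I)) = n - 3*I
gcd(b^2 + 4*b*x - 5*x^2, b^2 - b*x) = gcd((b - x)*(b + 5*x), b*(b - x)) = -b + x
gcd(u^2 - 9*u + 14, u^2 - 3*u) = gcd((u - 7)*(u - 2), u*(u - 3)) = 1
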